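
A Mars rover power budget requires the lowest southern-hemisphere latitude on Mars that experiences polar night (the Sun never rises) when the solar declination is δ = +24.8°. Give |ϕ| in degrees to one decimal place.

Polar night requires cos h₀ = −tan ϕ tan δ ≥ 1, i.e. tan ϕ tan δ ≤ −1.
The boundary is |tan ϕ| · |tan δ| = 1, so |ϕ| = 90° − |δ| = 90° − 24.8° = 65.2° in the southern hemisphere.

|ϕ| = 65.2°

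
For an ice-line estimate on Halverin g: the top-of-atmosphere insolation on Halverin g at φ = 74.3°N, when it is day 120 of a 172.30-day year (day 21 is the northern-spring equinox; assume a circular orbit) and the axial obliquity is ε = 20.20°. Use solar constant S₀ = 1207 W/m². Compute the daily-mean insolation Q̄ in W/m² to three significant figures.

Solar longitude: λ_s = 360° × (120 − 21)/172.30 = 206.849°.
sin δ = sin 20.20° × sin 206.849° = -0.15595, so δ = -8.972°.
cos H₀ = −tan(+74.3°) tan(-8.972°) = 0.5617, H₀ = 0.9744 rad.
Bracket: H₀ sin φ sin δ + cos φ cos δ sin H₀ = 0.9744×0.96269×-0.15595 + 0.27060×0.98777×0.82736 = -0.146288 + 0.221146 = 0.074858.
Q̄ = (S₀/π) × [bracket] = (1207/π) × 0.074858 = 28.76 W/m².

Q̄ ≈ 28.8 W/m²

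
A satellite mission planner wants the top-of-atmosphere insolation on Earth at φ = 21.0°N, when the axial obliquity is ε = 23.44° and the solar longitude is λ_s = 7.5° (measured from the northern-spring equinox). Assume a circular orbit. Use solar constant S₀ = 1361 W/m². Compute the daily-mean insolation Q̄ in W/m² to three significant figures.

Q̄ ≈ 417 W/m²

Solar declination: sin δ = sin ε · sin λ_s = sin 23.44° × sin 7.5° = 0.05192, so δ = +2.976°.
cos H₀ = −tan(+21.0°) tan(+2.976°) = -0.0200, H₀ = 1.5908 rad.
Bracket: H₀ sin φ sin δ + cos φ cos δ sin H₀ = 1.5908×0.35837×0.05192 + 0.93358×0.99865×0.99980 = 0.029599 + 0.932133 = 0.961732.
Q̄ = (S₀/π) × [bracket] = (1361/π) × 0.961732 = 416.6 W/m².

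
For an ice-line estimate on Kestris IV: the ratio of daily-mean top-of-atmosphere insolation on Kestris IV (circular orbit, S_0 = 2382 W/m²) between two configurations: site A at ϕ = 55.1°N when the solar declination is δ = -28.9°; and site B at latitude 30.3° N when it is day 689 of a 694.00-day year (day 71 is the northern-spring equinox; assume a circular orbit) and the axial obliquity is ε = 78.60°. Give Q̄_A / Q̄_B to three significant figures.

— Configuration A (ϕ=+55.1°):
cos h₀ = −tan(+55.1°) tan(-28.900°) = 0.7913, h₀ = 0.6578 rad.
Bracket: h₀ sin ϕ sin δ + cos ϕ cos δ sin h₀ = 0.6578×0.82015×-0.48328 + 0.57215×0.87546×0.61141 = -0.260727 + 0.306252 = 0.045525.
Q̄ = (S_0/π) × [bracket] = (2382/π) × 0.045525 = 34.518 W/m².
— Configuration B (ϕ=+30.3°):
Solar longitude: L_s = 360° × (689 − 71)/694.00 = 320.576°.
sin δ = sin 78.60° × sin 320.576° = -0.62252, so δ = -38.500°.
cos h₀ = −tan(+30.3°) tan(-38.500°) = 0.4648, h₀ = 1.0874 rad.
Bracket: h₀ sin ϕ sin δ + cos ϕ cos δ sin h₀ = 1.0874×0.50453×-0.62252 + 0.86340×0.78260×0.88540 = -0.341531 + 0.598262 = 0.256731.
Q̄ = (S_0/π) × [bracket] = (2382/π) × 0.256731 = 194.66 W/m².
Ratio Q̄_A / Q̄_B = 34.518 / 194.66 = 0.1773.

Q̄_A / Q̄_B ≈ 0.177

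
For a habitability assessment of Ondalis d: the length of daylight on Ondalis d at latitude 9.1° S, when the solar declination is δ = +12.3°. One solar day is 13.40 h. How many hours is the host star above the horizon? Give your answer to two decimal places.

6.55 h

cos H₀ = −tan φ · tan δ = −tan(-9.1°) × tan(+12.300°) = 0.0349, so H₀ = 1.5359 rad = 88.00°.
Daylight = 2H₀/(2π) × 13.40 h = (1.5359/π) × 13.40 = 6.55 h.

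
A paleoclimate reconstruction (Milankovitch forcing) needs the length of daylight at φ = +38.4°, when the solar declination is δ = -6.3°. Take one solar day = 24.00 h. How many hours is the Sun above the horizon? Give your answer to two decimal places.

cos H₀ = −tan φ · tan δ = −tan(+38.4°) × tan(-6.300°) = 0.0875, so H₀ = 1.4832 rad = 84.98°.
Daylight = 2H₀/(2π) × 24.00 h = (1.4832/π) × 24.00 = 11.33 h.

11.33 h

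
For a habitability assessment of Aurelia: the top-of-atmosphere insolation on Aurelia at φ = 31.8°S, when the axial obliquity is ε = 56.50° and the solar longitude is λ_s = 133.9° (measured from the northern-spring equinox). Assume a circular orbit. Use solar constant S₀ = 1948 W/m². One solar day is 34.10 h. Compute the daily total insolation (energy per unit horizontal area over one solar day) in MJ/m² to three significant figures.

19.6 MJ/m²

Solar declination: sin δ = sin ε · sin λ_s = sin 56.50° × sin 133.9° = 0.60086, so δ = +36.931°.
cos H₀ = −tan(-31.8°) tan(+36.931°) = 0.4661, H₀ = 1.0860 rad.
Bracket: H₀ sin φ sin δ + cos φ cos δ sin H₀ = 1.0860×-0.52696×0.60086 + 0.84989×0.79936×0.88475 = -0.343859 + 0.601071 = 0.257212.
Q̄ = (S₀/π) × [bracket] = (1948/π) × 0.257212 = 159.49 W/m².
Daily total = Q̄ × 34.10 h × 3600 s/h = 159.49 × 34.10 × 3600 / 10⁶ = 19.58 MJ/m².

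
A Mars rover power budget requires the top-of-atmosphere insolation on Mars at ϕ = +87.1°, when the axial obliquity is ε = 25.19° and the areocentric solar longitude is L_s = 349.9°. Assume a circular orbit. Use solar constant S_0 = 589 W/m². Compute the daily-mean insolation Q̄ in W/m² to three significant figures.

sin δ = sin 25.19° × sin 349.9° = -0.07464, so δ = -4.281°.
cos h₀ = −tan(+87.1°) tan(-4.281°) = 1.4775 ≥ 1 ⇒ polar night, h₀ = 0 and Q̄ = 0.

Q̄ ≈ 0.00 W/m²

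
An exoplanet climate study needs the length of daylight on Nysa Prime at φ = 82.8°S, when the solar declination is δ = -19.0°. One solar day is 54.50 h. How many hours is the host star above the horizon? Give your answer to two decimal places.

54.50 h

Sunrise equation: cos H₀ = −tan φ · tan δ = -2.7256 ≤ −1, so the host star never sets (polar day) and H₀ = π.
Daylight = 2H₀/(2π) × 54.50 h = (3.1416/π) × 54.50 = 54.50 h.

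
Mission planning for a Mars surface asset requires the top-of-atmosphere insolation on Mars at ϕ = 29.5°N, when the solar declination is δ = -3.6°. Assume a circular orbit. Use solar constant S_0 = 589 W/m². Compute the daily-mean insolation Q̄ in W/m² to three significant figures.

Q̄ ≈ 154 W/m²

cos h₀ = −tan(+29.5°) tan(-3.600°) = 0.0356, h₀ = 1.5352 rad.
Bracket: h₀ sin ϕ sin δ + cos ϕ cos δ sin h₀ = 1.5352×0.49242×-0.06279 + 0.87036×0.99803×0.99937 = -0.047467 + 0.868098 = 0.820631.
Q̄ = (S_0/π) × [bracket] = (589/π) × 0.820631 = 153.9 W/m².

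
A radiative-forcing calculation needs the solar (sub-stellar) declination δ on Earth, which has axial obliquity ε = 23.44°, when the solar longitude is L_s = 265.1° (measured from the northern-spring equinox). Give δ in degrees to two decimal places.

sin δ = sin ε · sin L_s = sin 23.44° × sin 265.1° = -0.396335.
δ = arcsin(-0.396335) = -23.35°.

δ = -23.35°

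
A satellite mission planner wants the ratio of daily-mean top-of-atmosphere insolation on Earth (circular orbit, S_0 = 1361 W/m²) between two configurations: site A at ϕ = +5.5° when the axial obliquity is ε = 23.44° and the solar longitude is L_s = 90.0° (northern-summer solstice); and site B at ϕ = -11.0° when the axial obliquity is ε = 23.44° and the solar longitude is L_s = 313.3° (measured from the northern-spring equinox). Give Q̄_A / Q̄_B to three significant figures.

— Configuration A (ϕ=+5.5°):
Solar declination: sin δ = sin ε · sin L_s = sin 23.44° × sin 90.0° = 0.39779, so δ = +23.440°.
cos h₀ = −tan(+5.5°) tan(+23.440°) = -0.0417, h₀ = 1.6126 rad.
Bracket: h₀ sin ϕ sin δ + cos ϕ cos δ sin h₀ = 1.6126×0.09585×0.39779 + 0.99540×0.91748×0.99913 = 0.061485 + 0.912465 = 0.973950.
Q̄ = (S_0/π) × [bracket] = (1361/π) × 0.973950 = 421.93 W/m².
— Configuration B (ϕ=-11.0°):
Solar declination: sin δ = sin ε · sin L_s = sin 23.44° × sin 313.3° = -0.28950, so δ = -16.828°.
cos h₀ = −tan(-11.0°) tan(-16.828°) = -0.0588, h₀ = 1.6296 rad.
Bracket: h₀ sin ϕ sin δ + cos ϕ cos δ sin h₀ = 1.6296×-0.19081×-0.28950 + 0.98163×0.95718×0.99827 = 0.090018 + 0.937971 = 1.027989.
Q̄ = (S_0/π) × [bracket] = (1361/π) × 1.027989 = 445.35 W/m².
Ratio Q̄_A / Q̄_B = 421.93 / 445.35 = 0.9474.

Q̄_A / Q̄_B ≈ 0.947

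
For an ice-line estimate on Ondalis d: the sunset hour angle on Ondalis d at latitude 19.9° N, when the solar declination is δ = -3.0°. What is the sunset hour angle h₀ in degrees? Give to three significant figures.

h₀ = 88.9°

cos h₀ = −tan ϕ · tan δ = −tan(+19.9°) × tan(-3.000°) = 0.0190, so h₀ = 1.5518 rad = 88.91°.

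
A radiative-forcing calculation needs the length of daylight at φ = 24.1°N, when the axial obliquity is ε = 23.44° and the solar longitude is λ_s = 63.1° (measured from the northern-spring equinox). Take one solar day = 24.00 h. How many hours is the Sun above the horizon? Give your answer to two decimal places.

Solar declination: sin δ = sin ε · sin λ_s = sin 23.44° × sin 63.1° = 0.35475, so δ = +20.778°.
cos H₀ = −tan φ · tan δ = −tan(+24.1°) × tan(+20.778°) = -0.1697, so H₀ = 1.7413 rad = 99.77°.
Daylight = 2H₀/(2π) × 24.00 h = (1.7413/π) × 24.00 = 13.30 h.

13.30 h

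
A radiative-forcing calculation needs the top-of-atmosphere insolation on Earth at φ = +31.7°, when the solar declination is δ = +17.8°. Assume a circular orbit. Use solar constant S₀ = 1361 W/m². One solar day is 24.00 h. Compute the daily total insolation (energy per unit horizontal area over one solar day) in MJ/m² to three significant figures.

cos H₀ = −tan(+31.7°) tan(+17.800°) = -0.1983, H₀ = 1.7704 rad.
Bracket: H₀ sin φ sin δ + cos φ cos δ sin H₀ = 1.7704×0.52547×0.30570 + 0.85081×0.95213×0.98014 = 0.284390 + 0.793994 = 1.078384.
Q̄ = (S₀/π) × [bracket] = (1361/π) × 1.078384 = 467.18 W/m².
Daily total = Q̄ × 24.00 h × 3600 s/h = 467.18 × 24.00 × 3600 / 10⁶ = 40.36 MJ/m².

40.4 MJ/m²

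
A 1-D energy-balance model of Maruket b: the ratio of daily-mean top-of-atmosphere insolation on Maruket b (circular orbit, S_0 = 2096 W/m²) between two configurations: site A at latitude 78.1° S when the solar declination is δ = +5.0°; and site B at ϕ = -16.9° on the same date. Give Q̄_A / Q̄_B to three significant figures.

— Configuration A (ϕ=-78.1°):
cos h₀ = −tan(-78.1°) tan(+5.000°) = 0.4152, h₀ = 1.1427 rad.
Bracket: h₀ sin ϕ sin δ + cos ϕ cos δ sin h₀ = 1.1427×-0.97851×0.08716 + 0.20620×0.99619×0.90975 = -0.097457 + 0.186876 = 0.089419.
Q̄ = (S_0/π) × [bracket] = (2096/π) × 0.089419 = 59.658 W/m².
— Configuration B (ϕ=-16.9°):
cos h₀ = −tan(-16.9°) tan(+5.000°) = 0.0266, h₀ = 1.5442 rad.
Bracket: h₀ sin ϕ sin δ + cos ϕ cos δ sin h₀ = 1.5442×-0.29070×0.08716 + 0.95681×0.99619×0.99965 = -0.039126 + 0.952831 = 0.913705.
Q̄ = (S_0/π) × [bracket] = (2096/π) × 0.913705 = 609.60 W/m².
Ratio Q̄_A / Q̄_B = 59.658 / 609.60 = 0.09786.

Q̄_A / Q̄_B ≈ 0.0979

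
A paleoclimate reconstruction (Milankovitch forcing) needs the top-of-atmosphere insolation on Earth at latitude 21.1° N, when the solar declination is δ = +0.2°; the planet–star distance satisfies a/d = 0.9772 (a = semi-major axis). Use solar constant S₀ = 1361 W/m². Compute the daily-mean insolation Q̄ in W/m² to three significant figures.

Q̄ ≈ 387 W/m²

cos H₀ = −tan(+21.1°) tan(+0.200°) = -0.0013, H₀ = 1.5721 rad.
Bracket: H₀ sin φ sin δ + cos φ cos δ sin H₀ = 1.5721×0.36000×0.00349 + 0.93295×0.99999×1.00000 = 0.001975 + 0.932941 = 0.934916.
Inverse-square distance factor (a/d)² = 0.9772² = 0.954920.
Q̄ = (S₀/π) × 0.954920 × [bracket] = (1361/π) × 0.954920 × 0.934916 = 386.8 W/m².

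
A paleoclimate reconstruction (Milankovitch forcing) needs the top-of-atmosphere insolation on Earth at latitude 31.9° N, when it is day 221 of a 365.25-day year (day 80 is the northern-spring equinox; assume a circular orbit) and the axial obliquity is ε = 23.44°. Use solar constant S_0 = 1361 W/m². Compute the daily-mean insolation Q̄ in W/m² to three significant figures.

Q̄ ≈ 454 W/m²

Solar longitude: L_s = 360° × (221 − 80)/365.25 = 138.973°.
sin δ = sin 23.44° × sin 138.973° = 0.26111, so δ = +15.136°.
cos h₀ = −tan(+31.9°) tan(+15.136°) = -0.1684, h₀ = 1.7400 rad.
Bracket: h₀ sin ϕ sin δ + cos ϕ cos δ sin h₀ = 1.7400×0.52844×0.26111 + 0.84897×0.96531×0.98572 = 0.240087 + 0.807816 = 1.047903.
Q̄ = (S_0/π) × [bracket] = (1361/π) × 1.047903 = 454.0 W/m².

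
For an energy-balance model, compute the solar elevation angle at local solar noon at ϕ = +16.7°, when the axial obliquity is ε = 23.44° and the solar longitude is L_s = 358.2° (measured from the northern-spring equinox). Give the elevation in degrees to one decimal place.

Solar declination: sin δ = sin ε · sin L_s = sin 23.44° × sin 358.2° = -0.01249, so δ = -0.716°.
At local noon the hour angle is zero, so the zenith angle equals |ϕ − δ| = |+16.7° − (-0.716°)| = 17.416°.
Elevation = 90° − 17.416° = 72.6°.

72.6°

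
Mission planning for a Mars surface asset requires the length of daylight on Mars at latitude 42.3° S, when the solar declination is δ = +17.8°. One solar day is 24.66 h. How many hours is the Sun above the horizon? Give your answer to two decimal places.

10.00 h

cos H₀ = −tan φ · tan δ = −tan(-42.3°) × tan(+17.800°) = 0.2921, so H₀ = 1.2743 rad = 73.01°.
Daylight = 2H₀/(2π) × 24.66 h = (1.2743/π) × 24.66 = 10.00 h.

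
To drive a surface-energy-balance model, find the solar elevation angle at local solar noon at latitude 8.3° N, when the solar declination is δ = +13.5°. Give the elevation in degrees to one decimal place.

At local noon the hour angle is zero, so the zenith angle equals |φ − δ| = |+8.3° − (+13.500°)| = 5.200°.
Elevation = 90° − 5.200° = 84.8°.

84.8°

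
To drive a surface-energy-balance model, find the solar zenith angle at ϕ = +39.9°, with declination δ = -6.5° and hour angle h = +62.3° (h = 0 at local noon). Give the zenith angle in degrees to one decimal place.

θ_z = 73.6°

cos θ_z = sin ϕ sin δ + cos ϕ cos δ cos h = -0.072614 + 0.354318 = 0.281704.
θ_z = arccos(0.281704) = 73.6°.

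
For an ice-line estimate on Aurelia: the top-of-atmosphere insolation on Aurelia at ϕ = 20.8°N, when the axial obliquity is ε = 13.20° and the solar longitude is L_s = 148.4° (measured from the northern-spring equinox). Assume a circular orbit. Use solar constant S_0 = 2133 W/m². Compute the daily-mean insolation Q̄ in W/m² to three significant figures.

Solar declination: sin δ = sin ε · sin L_s = sin 13.20° × sin 148.4° = 0.11965, so δ = +6.872°.
cos h₀ = −tan(+20.8°) tan(+6.872°) = -0.0458, h₀ = 1.6166 rad.
Bracket: h₀ sin ϕ sin δ + cos ϕ cos δ sin h₀ = 1.6166×0.35511×0.11965 + 0.93483×0.99282×0.99895 = 0.068688 + 0.927143 = 0.995831.
Q̄ = (S_0/π) × [bracket] = (2133/π) × 0.995831 = 676.1 W/m².

Q̄ ≈ 676 W/m²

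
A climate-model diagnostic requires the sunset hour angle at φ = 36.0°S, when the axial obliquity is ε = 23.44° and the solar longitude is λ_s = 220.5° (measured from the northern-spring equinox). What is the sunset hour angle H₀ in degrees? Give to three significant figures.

H₀ = 101°

Solar declination: sin δ = sin ε · sin λ_s = sin 23.44° × sin 220.5° = -0.25834, so δ = -14.972°.
cos H₀ = −tan φ · tan δ = −tan(-36.0°) × tan(-14.972°) = -0.1943, so H₀ = 1.7663 rad = 101.20°.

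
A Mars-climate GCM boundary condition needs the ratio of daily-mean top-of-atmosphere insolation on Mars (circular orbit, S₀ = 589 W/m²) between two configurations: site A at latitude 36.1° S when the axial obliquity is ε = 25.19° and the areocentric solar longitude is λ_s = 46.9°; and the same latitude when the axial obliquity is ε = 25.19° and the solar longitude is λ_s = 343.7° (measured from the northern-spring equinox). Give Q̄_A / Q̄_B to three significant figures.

— Configuration A (φ=-36.1°):
sin δ = sin 25.19° × sin 46.9° = 0.31077, so δ = +18.106°.
cos H₀ = −tan(-36.1°) tan(+18.106°) = 0.2384, H₀ = 1.3301 rad.
Bracket: H₀ sin φ sin δ + cos φ cos δ sin H₀ = 1.3301×-0.58920×0.31077 + 0.80799×0.95048×0.97116 = -0.243549 + 0.745830 = 0.502281.
Q̄ = (S₀/π) × [bracket] = (589/π) × 0.502281 = 94.170 W/m².
— Configuration B (φ=-36.1°):
Solar declination: sin δ = sin ε · sin λ_s = sin 25.19° × sin 343.7° = -0.11946, so δ = -6.861°.
cos H₀ = −tan(-36.1°) tan(-6.861°) = -0.0877, H₀ = 1.6586 rad.
Bracket: H₀ sin φ sin δ + cos φ cos δ sin H₀ = 1.6586×-0.58920×-0.11946 + 0.80799×0.99284×0.99614 = 0.116742 + 0.799108 = 0.915850.
Q̄ = (S₀/π) × [bracket] = (589/π) × 0.915850 = 171.71 W/m².
Ratio Q̄_A / Q̄_B = 94.170 / 171.71 = 0.5484.

Q̄_A / Q̄_B ≈ 0.548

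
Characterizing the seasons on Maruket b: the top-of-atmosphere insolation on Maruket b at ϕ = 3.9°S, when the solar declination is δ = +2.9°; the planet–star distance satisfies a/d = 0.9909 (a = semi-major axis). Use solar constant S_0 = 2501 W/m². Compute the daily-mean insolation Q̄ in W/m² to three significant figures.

Q̄ ≈ 775 W/m²

cos h₀ = −tan(-3.9°) tan(+2.900°) = 0.0035, h₀ = 1.5673 rad.
Bracket: h₀ sin ϕ sin δ + cos ϕ cos δ sin h₀ = 1.5673×-0.06802×0.05059 + 0.99768×0.99872×0.99999 = -0.005393 + 0.996393 = 0.991000.
Inverse-square distance factor (a/d)² = 0.9909² = 0.981883.
Q̄ = (S_0/π) × 0.981883 × [bracket] = (2501/π) × 0.981883 × 0.991000 = 774.6 W/m².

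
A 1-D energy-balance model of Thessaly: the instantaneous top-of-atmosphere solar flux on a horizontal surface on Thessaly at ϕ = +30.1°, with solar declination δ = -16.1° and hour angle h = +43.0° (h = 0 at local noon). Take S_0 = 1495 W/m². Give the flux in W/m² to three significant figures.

701 W/m²

cos θ_z = sin ϕ sin δ + cos ϕ cos δ cos h = -0.139076 + 0.607915 = 0.468839.
Flux = S_0 · cos θ_z = 1495 × 0.468839 = 700.9 W/m².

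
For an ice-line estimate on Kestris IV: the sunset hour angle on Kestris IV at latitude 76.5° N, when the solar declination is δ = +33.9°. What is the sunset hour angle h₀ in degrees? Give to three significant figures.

h₀ = 180°

Sunrise equation: cos h₀ = −tan ϕ · tan δ = -2.7990 ≤ −1, so the host star never sets (polar day) and h₀ = π.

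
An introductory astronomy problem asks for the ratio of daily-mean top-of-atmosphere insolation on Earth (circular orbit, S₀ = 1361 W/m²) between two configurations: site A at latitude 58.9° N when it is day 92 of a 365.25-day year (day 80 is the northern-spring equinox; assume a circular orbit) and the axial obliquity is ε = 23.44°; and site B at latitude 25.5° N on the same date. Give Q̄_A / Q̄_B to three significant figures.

— Configuration A (φ=+58.9°):
Solar longitude: λ_s = 360° × (92 − 80)/365.25 = 11.828°.
sin δ = sin 23.44° × sin 11.828° = 0.08153, so δ = +4.677°.
cos H₀ = −tan(+58.9°) tan(+4.677°) = -0.1356, H₀ = 1.7068 rad.
Bracket: H₀ sin φ sin δ + cos φ cos δ sin H₀ = 1.7068×0.85627×0.08153 + 0.51653×0.99667×0.99076 = 0.119155 + 0.510053 = 0.629208.
Q̄ = (S₀/π) × [bracket] = (1361/π) × 0.629208 = 272.59 W/m².
— Configuration B (φ=+25.5°):
cos H₀ = −tan(+25.5°) tan(+4.677°) = -0.0390, H₀ = 1.6098 rad.
Bracket: H₀ sin φ sin δ + cos φ cos δ sin H₀ = 1.6098×0.43051×0.08153 + 0.90259×0.99667×0.99924 = 0.056503 + 0.898901 = 0.955404.
Q̄ = (S₀/π) × [bracket] = (1361/π) × 0.955404 = 413.90 W/m².
Ratio Q̄_A / Q̄_B = 272.59 / 413.90 = 0.6586.

Q̄_A / Q̄_B ≈ 0.659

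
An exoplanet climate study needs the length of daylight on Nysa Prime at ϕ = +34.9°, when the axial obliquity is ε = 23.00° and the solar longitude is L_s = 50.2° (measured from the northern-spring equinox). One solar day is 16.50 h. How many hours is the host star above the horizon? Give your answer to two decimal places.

Solar declination: sin δ = sin ε · sin L_s = sin 23.00° × sin 50.2° = 0.30019, so δ = +17.469°.
cos h₀ = −tan ϕ · tan δ = −tan(+34.9°) × tan(+17.469°) = -0.2195, so h₀ = 1.7921 rad = 102.68°.
Daylight = 2h₀/(2π) × 16.50 h = (1.7921/π) × 16.50 = 9.41 h.

9.41 h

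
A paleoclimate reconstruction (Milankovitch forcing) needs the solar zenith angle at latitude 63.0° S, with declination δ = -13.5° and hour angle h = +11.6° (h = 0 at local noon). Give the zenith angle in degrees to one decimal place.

θ_z = 50.2°

cos θ_z = sin φ sin δ + cos φ cos δ cos h = 0.208001 + 0.432430 = 0.640431.
θ_z = arccos(0.640431) = 50.2°.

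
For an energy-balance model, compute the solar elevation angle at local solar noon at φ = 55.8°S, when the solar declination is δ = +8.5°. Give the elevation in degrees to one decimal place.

At local noon the hour angle is zero, so the zenith angle equals |φ − δ| = |-55.8° − (+8.500°)| = 64.300°.
Elevation = 90° − 64.300° = 25.7°.

25.7°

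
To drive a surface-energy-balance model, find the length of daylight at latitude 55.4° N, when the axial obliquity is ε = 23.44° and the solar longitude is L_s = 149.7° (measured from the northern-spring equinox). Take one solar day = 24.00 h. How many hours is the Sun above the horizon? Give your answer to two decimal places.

Solar declination: sin δ = sin ε · sin L_s = sin 23.44° × sin 149.7° = 0.20070, so δ = +11.578°.
cos h₀ = −tan ϕ · tan δ = −tan(+55.4°) × tan(+11.578°) = -0.2970, so h₀ = 1.8723 rad = 107.28°.
Daylight = 2h₀/(2π) × 24.00 h = (1.8723/π) × 24.00 = 14.30 h.

14.30 h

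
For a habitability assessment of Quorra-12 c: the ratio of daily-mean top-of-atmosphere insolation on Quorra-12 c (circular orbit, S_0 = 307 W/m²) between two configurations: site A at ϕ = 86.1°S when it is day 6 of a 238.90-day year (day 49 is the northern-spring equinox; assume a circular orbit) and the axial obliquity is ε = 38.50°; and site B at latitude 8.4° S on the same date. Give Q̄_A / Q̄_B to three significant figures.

— Configuration A (ϕ=-86.1°):
Solar longitude: L_s = 360° × (6 − 49)/238.90 = -64.797°, i.e. -64.797° + 360° = 295.203°.
sin δ = sin 38.50° × sin 295.203° = -0.56325, so δ = -34.281°.
cos h₀ = −tan(-86.1°) tan(-34.281°) = -9.9991 ≤ −1 ⇒ polar day, h₀ = π.
Bracket: h₀ sin ϕ sin δ + cos ϕ cos δ sin h₀ = 3.1416×-0.99768×-0.56325 + 0.06802×0.82628×0.00000 = 1.765401 + 0.000000 = 1.765401.
Q̄ = (S_0/π) × [bracket] = (307/π) × 1.765401 = 172.52 W/m².
— Configuration B (ϕ=-8.4°):
cos h₀ = −tan(-8.4°) tan(-34.281°) = -0.1007, h₀ = 1.6716 rad.
Bracket: h₀ sin ϕ sin δ + cos ϕ cos δ sin h₀ = 1.6716×-0.14608×-0.56325 + 0.98927×0.82628×0.99492 = 0.137539 + 0.813262 = 0.950801.
Q̄ = (S_0/π) × [bracket] = (307/π) × 0.950801 = 92.913 W/m².
Ratio Q̄_A / Q̄_B = 172.52 / 92.913 = 1.857.

Q̄_A / Q̄_B ≈ 1.86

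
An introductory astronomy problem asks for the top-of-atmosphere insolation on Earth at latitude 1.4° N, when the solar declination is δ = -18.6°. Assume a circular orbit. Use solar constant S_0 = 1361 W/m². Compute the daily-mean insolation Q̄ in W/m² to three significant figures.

Q̄ ≈ 405 W/m²

cos h₀ = −tan(+1.4°) tan(-18.600°) = 0.0082, h₀ = 1.5626 rad.
Bracket: h₀ sin ϕ sin δ + cos ϕ cos δ sin h₀ = 1.5626×0.02443×-0.31896 + 0.99970×0.94777×0.99997 = -0.012176 + 0.947457 = 0.935281.
Q̄ = (S_0/π) × [bracket] = (1361/π) × 0.935281 = 405.2 W/m².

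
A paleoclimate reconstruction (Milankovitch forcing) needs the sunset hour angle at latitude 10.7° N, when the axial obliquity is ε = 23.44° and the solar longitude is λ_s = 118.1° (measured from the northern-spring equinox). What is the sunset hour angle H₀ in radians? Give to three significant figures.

H₀ = 1.64 rad

Solar declination: sin δ = sin ε · sin λ_s = sin 23.44° × sin 118.1° = 0.35090, so δ = +20.542°.
cos H₀ = −tan φ · tan δ = −tan(+10.7°) × tan(+20.542°) = -0.0708, so H₀ = 1.6417 rad = 94.06°.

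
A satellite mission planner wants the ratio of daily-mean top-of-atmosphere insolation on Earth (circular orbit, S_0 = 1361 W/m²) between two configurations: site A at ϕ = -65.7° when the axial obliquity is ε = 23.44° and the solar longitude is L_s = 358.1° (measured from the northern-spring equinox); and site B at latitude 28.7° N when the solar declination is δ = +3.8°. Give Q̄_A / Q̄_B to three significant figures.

Q̄_A / Q̄_B ≈ 0.465

— Configuration A (ϕ=-65.7°):
Solar declination: sin δ = sin ε · sin L_s = sin 23.44° × sin 358.1° = -0.01319, so δ = -0.756°.
cos h₀ = −tan(-65.7°) tan(-0.756°) = -0.0292, h₀ = 1.6000 rad.
Bracket: h₀ sin ϕ sin δ + cos ϕ cos δ sin h₀ = 1.6000×-0.91140×-0.01319 + 0.41151×0.99991×0.99957 = 0.019234 + 0.411296 = 0.430530.
Q̄ = (S_0/π) × [bracket] = (1361/π) × 0.430530 = 186.51 W/m².
— Configuration B (ϕ=+28.7°):
cos h₀ = −tan(+28.7°) tan(+3.800°) = -0.0364, h₀ = 1.6072 rad.
Bracket: h₀ sin ϕ sin δ + cos ϕ cos δ sin h₀ = 1.6072×0.48022×0.06627 + 0.87715×0.99780×0.99934 = 0.051148 + 0.874643 = 0.925791.
Q̄ = (S_0/π) × [bracket] = (1361/π) × 0.925791 = 401.07 W/m².
Ratio Q̄_A / Q̄_B = 186.51 / 401.07 = 0.4650.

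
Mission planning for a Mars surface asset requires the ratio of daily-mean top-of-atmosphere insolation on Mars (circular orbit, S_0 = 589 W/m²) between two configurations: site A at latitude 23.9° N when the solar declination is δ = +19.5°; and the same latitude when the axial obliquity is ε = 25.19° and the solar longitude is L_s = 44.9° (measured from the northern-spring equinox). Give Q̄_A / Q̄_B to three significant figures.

— Configuration A (ϕ=+23.9°):
cos h₀ = −tan(+23.9°) tan(+19.500°) = -0.1569, h₀ = 1.7284 rad.
Bracket: h₀ sin ϕ sin δ + cos ϕ cos δ sin h₀ = 1.7284×0.40514×0.33381 + 0.91425×0.94264×0.98761 = 0.233748 + 0.851131 = 1.084879.
Q̄ = (S_0/π) × [bracket] = (589/π) × 1.084879 = 203.40 W/m².
— Configuration B (ϕ=+23.9°):
Solar declination: sin δ = sin ε · sin L_s = sin 25.19° × sin 44.9° = 0.30043, so δ = +17.484°.
cos h₀ = −tan(+23.9°) tan(+17.484°) = -0.1396, h₀ = 1.7108 rad.
Bracket: h₀ sin ϕ sin δ + cos ϕ cos δ sin h₀ = 1.7108×0.40514×0.30043 + 0.91425×0.95380×0.99021 = 0.208232 + 0.863475 = 1.071707.
Q̄ = (S_0/π) × [bracket] = (589/π) × 1.071707 = 200.93 W/m².
Ratio Q̄_A / Q̄_B = 203.40 / 200.93 = 1.012.

Q̄_A / Q̄_B ≈ 1.01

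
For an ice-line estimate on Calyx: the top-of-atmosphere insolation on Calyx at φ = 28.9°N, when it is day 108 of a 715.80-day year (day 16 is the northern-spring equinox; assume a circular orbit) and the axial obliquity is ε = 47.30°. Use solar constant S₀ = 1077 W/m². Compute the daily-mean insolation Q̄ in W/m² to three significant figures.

Solar longitude: λ_s = 360° × (108 − 16)/715.80 = 46.270°.
sin δ = sin 47.30° × sin 46.270° = 0.53105, so δ = +32.077°.
cos H₀ = −tan(+28.9°) tan(+32.077°) = -0.3460, H₀ = 1.9241 rad.
Bracket: H₀ sin φ sin δ + cos φ cos δ sin H₀ = 1.9241×0.48328×0.53105 + 0.87546×0.84734×0.93824 = 0.493812 + 0.695998 = 1.189810.
Q̄ = (S₀/π) × [bracket] = (1077/π) × 1.189810 = 407.9 W/m².

Q̄ ≈ 408 W/m²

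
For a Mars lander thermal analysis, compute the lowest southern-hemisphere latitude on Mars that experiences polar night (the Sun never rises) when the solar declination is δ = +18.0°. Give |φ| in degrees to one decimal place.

Polar night requires cos H₀ = −tan φ tan δ ≥ 1, i.e. tan φ tan δ ≤ −1.
The boundary is |tan φ| · |tan δ| = 1, so |φ| = 90° − |δ| = 90° − 18.0° = 72.0° in the southern hemisphere.

|φ| = 72.0°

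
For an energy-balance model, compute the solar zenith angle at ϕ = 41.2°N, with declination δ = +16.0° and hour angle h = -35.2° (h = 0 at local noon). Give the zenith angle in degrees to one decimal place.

θ_z = 39.4°

cos θ_z = sin ϕ sin δ + cos ϕ cos δ cos h = 0.181559 + 0.591014 = 0.772573.
θ_z = arccos(0.772573) = 39.4°.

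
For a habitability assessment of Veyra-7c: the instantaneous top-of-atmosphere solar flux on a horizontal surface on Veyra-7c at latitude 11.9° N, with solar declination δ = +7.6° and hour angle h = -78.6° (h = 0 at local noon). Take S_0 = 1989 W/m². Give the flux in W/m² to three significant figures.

436 W/m²

cos θ_z = sin ϕ sin δ + cos ϕ cos δ cos h = 0.027272 + 0.191710 = 0.218982.
Flux = S_0 · cos θ_z = 1989 × 0.218982 = 435.6 W/m².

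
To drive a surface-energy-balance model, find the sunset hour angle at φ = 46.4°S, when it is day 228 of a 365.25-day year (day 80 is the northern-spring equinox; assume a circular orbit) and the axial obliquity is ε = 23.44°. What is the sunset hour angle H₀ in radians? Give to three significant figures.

H₀ = 1.33 rad

Solar longitude: λ_s = 360° × (228 − 80)/365.25 = 145.873°.
sin δ = sin 23.44° × sin 145.873° = 0.22317, so δ = +12.895°.
cos H₀ = −tan φ · tan δ = −tan(-46.4°) × tan(+12.895°) = 0.2404, so H₀ = 1.3280 rad = 76.09°.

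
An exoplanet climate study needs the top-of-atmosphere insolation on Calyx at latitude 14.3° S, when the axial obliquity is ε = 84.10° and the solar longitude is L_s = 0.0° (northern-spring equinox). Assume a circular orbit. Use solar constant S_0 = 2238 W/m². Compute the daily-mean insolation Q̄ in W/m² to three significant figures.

Solar declination: sin δ = sin ε · sin L_s = sin 84.10° × sin 0.0° = 0.00000, so δ = +0.000°.
cos h₀ = −tan(-14.3°) tan(+0.000°) = 0.0000, h₀ = 1.5708 rad.
Bracket: h₀ sin ϕ sin δ + cos ϕ cos δ sin h₀ = 1.5708×-0.24700×0.00000 + 0.96902×1.00000×1.00000 = -0.000000 + 0.969020 = 0.969020.
Q̄ = (S_0/π) × [bracket] = (2238/π) × 0.969020 = 690.3 W/m².

Q̄ ≈ 690 W/m²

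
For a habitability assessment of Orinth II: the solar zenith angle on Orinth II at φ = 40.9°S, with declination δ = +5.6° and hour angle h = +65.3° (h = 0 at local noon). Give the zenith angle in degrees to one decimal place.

θ_z = 75.5°

cos θ_z = sin φ sin δ + cos φ cos δ cos h = -0.063892 + 0.314339 = 0.250447.
θ_z = arccos(0.250447) = 75.5°.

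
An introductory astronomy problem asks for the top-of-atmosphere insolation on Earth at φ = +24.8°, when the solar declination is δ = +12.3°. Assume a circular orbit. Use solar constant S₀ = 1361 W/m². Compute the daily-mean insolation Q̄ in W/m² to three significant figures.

cos H₀ = −tan(+24.8°) tan(+12.300°) = -0.1007, H₀ = 1.6717 rad.
Bracket: H₀ sin φ sin δ + cos φ cos δ sin H₀ = 1.6717×0.41945×0.21303 + 0.90778×0.97705×0.99491 = 0.149375 + 0.882432 = 1.031807.
Q̄ = (S₀/π) × [bracket] = (1361/π) × 1.031807 = 447.0 W/m².

Q̄ ≈ 447 W/m²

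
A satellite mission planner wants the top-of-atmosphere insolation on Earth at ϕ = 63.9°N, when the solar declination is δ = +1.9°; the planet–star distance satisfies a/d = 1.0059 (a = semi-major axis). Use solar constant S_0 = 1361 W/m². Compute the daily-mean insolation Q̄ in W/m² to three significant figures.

cos h₀ = −tan(+63.9°) tan(+1.900°) = -0.0677, h₀ = 1.6386 rad.
Bracket: h₀ sin ϕ sin δ + cos ϕ cos δ sin h₀ = 1.6386×0.89803×0.03316 + 0.43994×0.99945×0.99770 = 0.048795 + 0.438687 = 0.487482.
Inverse-square distance factor (a/d)² = 1.0059² = 1.011835.
Q̄ = (S_0/π) × 1.011835 × [bracket] = (1361/π) × 1.011835 × 0.487482 = 213.7 W/m².

Q̄ ≈ 214 W/m²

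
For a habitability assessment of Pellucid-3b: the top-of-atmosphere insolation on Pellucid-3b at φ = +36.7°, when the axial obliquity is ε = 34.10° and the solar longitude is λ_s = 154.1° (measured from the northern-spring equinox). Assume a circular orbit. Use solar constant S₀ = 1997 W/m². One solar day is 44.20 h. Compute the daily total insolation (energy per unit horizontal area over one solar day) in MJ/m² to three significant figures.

Solar declination: sin δ = sin ε · sin λ_s = sin 34.10° × sin 154.1° = 0.24489, so δ = +14.175°.
cos H₀ = −tan(+36.7°) tan(+14.175°) = -0.1883, H₀ = 1.7602 rad.
Bracket: H₀ sin φ sin δ + cos φ cos δ sin H₀ = 1.7602×0.59763×0.24489 + 0.80178×0.96955×0.98212 = 0.257612 + 0.763466 = 1.021078.
Q̄ = (S₀/π) × [bracket] = (1997/π) × 1.021078 = 649.06 W/m².
Daily total = Q̄ × 44.20 h × 3600 s/h = 649.06 × 44.20 × 3600 / 10⁶ = 103.3 MJ/m².

103 MJ/m²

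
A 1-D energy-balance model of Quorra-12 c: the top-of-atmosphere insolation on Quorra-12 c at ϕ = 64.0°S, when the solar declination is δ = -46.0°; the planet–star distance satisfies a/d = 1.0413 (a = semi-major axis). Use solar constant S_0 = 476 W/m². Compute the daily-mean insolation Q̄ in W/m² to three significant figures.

Q̄ ≈ 334 W/m²

cos h₀ = −tan(-64.0°) tan(-46.000°) = -2.1232 ≤ −1 ⇒ polar day, h₀ = π.
Bracket: h₀ sin ϕ sin δ + cos ϕ cos δ sin h₀ = 3.1416×-0.89879×-0.71934 + 0.43837×0.69466×0.00000 = 2.031156 + 0.000000 = 2.031156.
Inverse-square distance factor (a/d)² = 1.0413² = 1.084306.
Q̄ = (S_0/π) × 1.084306 × [bracket] = (476/π) × 1.084306 × 2.031156 = 333.7 W/m².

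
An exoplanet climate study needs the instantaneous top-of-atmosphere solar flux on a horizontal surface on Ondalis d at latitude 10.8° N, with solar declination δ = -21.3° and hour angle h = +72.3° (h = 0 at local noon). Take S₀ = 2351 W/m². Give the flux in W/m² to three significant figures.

cos θ_z = sin φ sin δ + cos φ cos δ cos h = -0.068066 + 0.278248 = 0.210182.
Flux = S₀ · cos θ_z = 2351 × 0.210182 = 494.1 W/m².

494 W/m²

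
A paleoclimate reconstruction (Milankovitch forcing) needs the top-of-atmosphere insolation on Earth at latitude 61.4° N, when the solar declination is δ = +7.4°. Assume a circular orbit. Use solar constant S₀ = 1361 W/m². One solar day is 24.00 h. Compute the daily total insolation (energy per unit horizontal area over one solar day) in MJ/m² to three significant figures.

24.9 MJ/m²

cos H₀ = −tan(+61.4°) tan(+7.400°) = -0.2382, H₀ = 1.8113 rad.
Bracket: H₀ sin φ sin δ + cos φ cos δ sin H₀ = 1.8113×0.87798×0.12880 + 0.47869×0.99167×0.97121 = 0.204829 + 0.461036 = 0.665865.
Q̄ = (S₀/π) × [bracket] = (1361/π) × 0.665865 = 288.47 W/m².
Daily total = Q̄ × 24.00 h × 3600 s/h = 288.47 × 24.00 × 3600 / 10⁶ = 24.92 MJ/m².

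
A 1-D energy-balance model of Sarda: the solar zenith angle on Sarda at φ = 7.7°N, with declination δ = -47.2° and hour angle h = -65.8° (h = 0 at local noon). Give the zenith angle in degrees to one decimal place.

cos θ_z = sin φ sin δ + cos φ cos δ cos h = -0.098310 + 0.276007 = 0.177697.
θ_z = arccos(0.177697) = 79.8°.

θ_z = 79.8°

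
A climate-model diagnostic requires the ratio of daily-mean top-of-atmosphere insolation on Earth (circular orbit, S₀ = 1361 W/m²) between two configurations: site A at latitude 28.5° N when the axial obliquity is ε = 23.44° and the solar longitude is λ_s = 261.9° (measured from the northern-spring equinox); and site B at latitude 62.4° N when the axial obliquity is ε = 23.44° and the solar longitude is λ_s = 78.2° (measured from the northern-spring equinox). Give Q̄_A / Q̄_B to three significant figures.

— Configuration A (φ=+28.5°):
Solar declination: sin δ = sin ε · sin λ_s = sin 23.44° × sin 261.9° = -0.39382, so δ = -23.192°.
cos H₀ = −tan(+28.5°) tan(-23.192°) = 0.2326, H₀ = 1.3360 rad.
Bracket: H₀ sin φ sin δ + cos φ cos δ sin H₀ = 1.3360×0.47716×-0.39382 + 0.87882×0.91919×0.97257 = -0.251055 + 0.785645 = 0.534590.
Q̄ = (S₀/π) × [bracket] = (1361/π) × 0.534590 = 231.59 W/m².
— Configuration B (φ=+62.4°):
Solar declination: sin δ = sin ε · sin λ_s = sin 23.44° × sin 78.2° = 0.38938, so δ = +22.916°.
cos H₀ = −tan(+62.4°) tan(+22.916°) = -0.8086, H₀ = 2.5126 rad.
Bracket: H₀ sin φ sin δ + cos φ cos δ sin H₀ = 2.5126×0.88620×0.38938 + 0.46330×0.92108×0.58830 = 0.867019 + 0.251049 = 1.118068.
Q̄ = (S₀/π) × [bracket] = (1361/π) × 1.118068 = 484.37 W/m².
Ratio Q̄_A / Q̄_B = 231.59 / 484.37 = 0.4781.

Q̄_A / Q̄_B ≈ 0.478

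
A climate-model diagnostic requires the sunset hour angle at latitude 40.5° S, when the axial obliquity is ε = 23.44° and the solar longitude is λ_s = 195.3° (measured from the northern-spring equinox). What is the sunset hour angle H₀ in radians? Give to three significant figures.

Solar declination: sin δ = sin ε · sin λ_s = sin 23.44° × sin 195.3° = -0.10497, so δ = -6.025°.
cos H₀ = −tan φ · tan δ = −tan(-40.5°) × tan(-6.025°) = -0.0901, so H₀ = 1.6611 rad = 95.17°.

H₀ = 1.66 rad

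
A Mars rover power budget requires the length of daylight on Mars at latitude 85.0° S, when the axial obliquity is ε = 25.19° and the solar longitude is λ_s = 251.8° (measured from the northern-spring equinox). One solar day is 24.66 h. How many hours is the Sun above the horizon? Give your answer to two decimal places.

24.66 h

Solar declination: sin δ = sin ε · sin λ_s = sin 25.19° × sin 251.8° = -0.40433, so δ = -23.849°.
Sunrise equation: cos H₀ = −tan φ · tan δ = -5.0529 ≤ −1, so the Sun never sets (polar day) and H₀ = π.
Daylight = 2H₀/(2π) × 24.66 h = (3.1416/π) × 24.66 = 24.66 h.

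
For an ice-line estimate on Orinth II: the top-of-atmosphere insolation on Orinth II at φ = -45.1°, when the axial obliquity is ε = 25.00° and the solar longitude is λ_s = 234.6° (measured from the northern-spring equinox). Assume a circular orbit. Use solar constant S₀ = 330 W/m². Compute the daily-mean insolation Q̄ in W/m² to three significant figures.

Solar declination: sin δ = sin ε · sin λ_s = sin 25.00° × sin 234.6° = -0.34449, so δ = -20.151°.
cos H₀ = −tan(-45.1°) tan(-20.151°) = -0.3682, H₀ = 1.9479 rad.
Bracket: H₀ sin φ sin δ + cos φ cos δ sin H₀ = 1.9479×-0.70834×-0.34449 + 0.70587×0.93879×0.92973 = 0.475319 + 0.616098 = 1.091417.
Q̄ = (S₀/π) × [bracket] = (330/π) × 1.091417 = 114.6 W/m².

Q̄ ≈ 115 W/m²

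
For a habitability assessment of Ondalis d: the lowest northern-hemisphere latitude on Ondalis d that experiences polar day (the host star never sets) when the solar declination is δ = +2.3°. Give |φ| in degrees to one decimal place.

Polar day requires cos H₀ = −tan φ tan δ ≤ −1, i.e. tan φ tan δ ≥ 1.
The boundary is |tan φ| · |tan δ| = 1, so |φ| = 90° − |δ| = 90° − 2.3° = 87.7° in the northern hemisphere.

|φ| = 87.7°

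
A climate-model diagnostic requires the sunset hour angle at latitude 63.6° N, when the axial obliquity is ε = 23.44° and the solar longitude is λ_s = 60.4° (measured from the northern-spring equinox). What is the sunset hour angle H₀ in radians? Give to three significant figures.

Solar declination: sin δ = sin ε · sin λ_s = sin 23.44° × sin 60.4° = 0.34588, so δ = +20.235°.
cos H₀ = −tan φ · tan δ = −tan(+63.6°) × tan(+20.235°) = -0.7426, so H₀ = 2.4077 rad = 137.95°.

H₀ = 2.41 rad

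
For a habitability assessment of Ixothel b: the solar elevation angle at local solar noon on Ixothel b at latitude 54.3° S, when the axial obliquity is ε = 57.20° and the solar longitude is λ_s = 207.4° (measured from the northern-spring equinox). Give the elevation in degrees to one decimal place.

58.5°

Solar declination: sin δ = sin ε · sin λ_s = sin 57.20° × sin 207.4° = -0.38683, so δ = -22.757°.
At local noon the hour angle is zero, so the zenith angle equals |φ − δ| = |-54.3° − (-22.757°)| = 31.543°.
Elevation = 90° − 31.543° = 58.5°.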